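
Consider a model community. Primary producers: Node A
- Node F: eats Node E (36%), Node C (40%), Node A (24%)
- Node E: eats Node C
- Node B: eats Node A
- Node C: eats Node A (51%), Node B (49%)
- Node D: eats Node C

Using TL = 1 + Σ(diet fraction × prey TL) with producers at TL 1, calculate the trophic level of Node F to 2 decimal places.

3.49

Node B: 1 + 1 = 2
Node C: 1 + (0.51×1 + 0.49×2) = 2.49
Node D: 1 + 2.49 = 3.49
Node E: 1 + 2.49 = 3.49
Node F: 1 + (0.36×3.49 + 0.4×2.49 + 0.24×1) = 3.4924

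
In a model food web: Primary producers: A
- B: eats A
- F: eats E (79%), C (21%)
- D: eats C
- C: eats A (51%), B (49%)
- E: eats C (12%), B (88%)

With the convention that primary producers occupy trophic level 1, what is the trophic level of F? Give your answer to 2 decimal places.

B: 1 + 1 = 2
C: 1 + (0.51×1 + 0.49×2) = 2.49
D: 1 + 2.49 = 3.49
E: 1 + (0.12×2.49 + 0.88×2) = 3.0588
F: 1 + (0.79×3.0588 + 0.21×2.49) = 3.939352

3.94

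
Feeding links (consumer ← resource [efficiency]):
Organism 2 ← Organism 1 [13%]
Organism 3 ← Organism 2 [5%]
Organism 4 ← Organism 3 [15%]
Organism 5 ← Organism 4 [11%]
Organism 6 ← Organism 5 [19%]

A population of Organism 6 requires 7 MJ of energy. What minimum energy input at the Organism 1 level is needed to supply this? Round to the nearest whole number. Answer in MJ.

Cumulative transfer efficiency: 0.13 × 0.05 × 0.15 × 0.11 × 0.19 = 0.0000203775
Organism 1 energy = 7 / 0.0000203775 = 343516 MJ

343516 MJ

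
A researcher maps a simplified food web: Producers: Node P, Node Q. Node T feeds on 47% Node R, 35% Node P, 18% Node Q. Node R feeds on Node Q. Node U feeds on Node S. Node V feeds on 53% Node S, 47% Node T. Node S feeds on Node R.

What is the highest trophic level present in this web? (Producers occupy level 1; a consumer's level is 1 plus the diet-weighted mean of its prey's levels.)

Node R: 1 + 1 = 2
Node S: 1 + 2 = 3
Node T: 1 + (0.47×2 + 0.35×1 + 0.18×1) = 2.47
Node U: 1 + 3 = 4
Node V: 1 + (0.53×3 + 0.47×2.47) = 3.7509

4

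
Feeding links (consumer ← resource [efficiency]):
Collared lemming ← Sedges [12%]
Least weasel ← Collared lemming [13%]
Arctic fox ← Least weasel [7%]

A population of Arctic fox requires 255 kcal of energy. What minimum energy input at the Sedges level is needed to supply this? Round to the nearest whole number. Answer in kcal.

233516 kcal

Cumulative transfer efficiency: 0.12 × 0.13 × 0.07 = 0.001092
Sedges energy = 255 / 0.001092 = 233516 kcal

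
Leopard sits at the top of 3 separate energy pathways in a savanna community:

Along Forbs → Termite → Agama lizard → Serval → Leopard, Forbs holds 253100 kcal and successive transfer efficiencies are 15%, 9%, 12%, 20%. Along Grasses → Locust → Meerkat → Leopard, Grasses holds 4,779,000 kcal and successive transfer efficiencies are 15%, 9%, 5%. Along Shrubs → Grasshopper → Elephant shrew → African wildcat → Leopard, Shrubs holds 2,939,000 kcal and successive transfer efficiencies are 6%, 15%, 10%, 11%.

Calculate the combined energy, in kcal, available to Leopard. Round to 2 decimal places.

3598.79 kcal

Via Forbs: 253100 × 0.15 × 0.09 × 0.12 × 0.2 = 82.0044 kcal
Via Grasses: 4779000 × 0.15 × 0.09 × 0.05 = 3225.825 kcal
Via Shrubs: 2939000 × 0.06 × 0.15 × 0.1 × 0.11 = 290.961 kcal
Total at Leopard: 82.0044 + 3225.825 + 290.961 = 3598.7904 kcal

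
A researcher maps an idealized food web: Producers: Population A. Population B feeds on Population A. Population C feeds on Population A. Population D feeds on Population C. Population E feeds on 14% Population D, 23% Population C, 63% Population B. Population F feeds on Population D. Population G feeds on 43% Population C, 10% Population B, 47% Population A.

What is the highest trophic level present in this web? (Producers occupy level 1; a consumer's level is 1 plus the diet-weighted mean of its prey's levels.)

4

Population B: 1 + 1 = 2
Population C: 1 + 1 = 2
Population D: 1 + 2 = 3
Population E: 1 + (0.14×3 + 0.23×2 + 0.63×2) = 3.14
Population F: 1 + 3 = 4
Population G: 1 + (0.43×2 + 0.1×2 + 0.47×1) = 2.53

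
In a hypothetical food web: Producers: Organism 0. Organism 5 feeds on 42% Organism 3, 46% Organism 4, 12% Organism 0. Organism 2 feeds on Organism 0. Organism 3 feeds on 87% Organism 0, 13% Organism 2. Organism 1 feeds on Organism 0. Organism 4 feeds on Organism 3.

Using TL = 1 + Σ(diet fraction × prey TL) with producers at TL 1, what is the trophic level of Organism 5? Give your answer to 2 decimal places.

3.45

Organism 1: 1 + 1 = 2
Organism 2: 1 + 1 = 2
Organism 3: 1 + (0.87×1 + 0.13×2) = 2.13
Organism 4: 1 + 2.13 = 3.13
Organism 5: 1 + (0.42×2.13 + 0.46×3.13 + 0.12×1) = 3.4544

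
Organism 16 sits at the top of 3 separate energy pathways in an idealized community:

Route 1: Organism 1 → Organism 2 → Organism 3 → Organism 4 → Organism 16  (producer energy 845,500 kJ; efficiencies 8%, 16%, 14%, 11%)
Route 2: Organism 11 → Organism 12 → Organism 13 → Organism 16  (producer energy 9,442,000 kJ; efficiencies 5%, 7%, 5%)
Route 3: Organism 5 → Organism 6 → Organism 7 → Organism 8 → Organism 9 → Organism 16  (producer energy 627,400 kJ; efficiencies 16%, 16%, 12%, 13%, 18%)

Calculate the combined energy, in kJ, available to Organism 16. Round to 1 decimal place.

Route 1: 845500 × 0.08 × 0.16 × 0.14 × 0.11 = 166.66496 kJ
Route 2: 9442000 × 0.05 × 0.07 × 0.05 = 1652.35 kJ
Route 3: 627400 × 0.16 × 0.16 × 0.12 × 0.13 × 0.18 = 45.10052352 kJ
Total at Organism 16: 166.66496 + 1652.35 + 45.10052352 = 1864.11548352 kJ

1864.1 kJ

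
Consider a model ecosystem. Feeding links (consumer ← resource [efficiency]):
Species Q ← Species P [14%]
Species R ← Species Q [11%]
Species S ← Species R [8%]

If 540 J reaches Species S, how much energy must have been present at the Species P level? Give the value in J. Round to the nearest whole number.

438312 J

Cumulative transfer efficiency: 0.14 × 0.11 × 0.08 = 0.001232
Species P energy = 540 / 0.001232 = 438312 J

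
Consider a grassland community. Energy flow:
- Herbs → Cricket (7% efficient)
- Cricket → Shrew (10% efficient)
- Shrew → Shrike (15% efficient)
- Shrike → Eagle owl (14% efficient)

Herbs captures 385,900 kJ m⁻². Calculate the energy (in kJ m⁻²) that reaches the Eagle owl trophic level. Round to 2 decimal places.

Cricket: 385900 × 0.07 = 27013 kJ m⁻²
Shrew: 27013 × 0.1 = 2701.3 kJ m⁻²
Shrike: 2701.3 × 0.15 = 405.195 kJ m⁻²
Eagle owl: 405.195 × 0.14 = 56.7273 kJ m⁻²

56.73 kJ m⁻²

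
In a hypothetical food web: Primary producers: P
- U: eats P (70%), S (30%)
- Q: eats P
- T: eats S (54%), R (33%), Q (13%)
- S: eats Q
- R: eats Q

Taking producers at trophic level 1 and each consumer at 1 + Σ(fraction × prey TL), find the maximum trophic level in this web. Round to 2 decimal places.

3.87

Q: 1 + 1 = 2
R: 1 + 2 = 3
S: 1 + 2 = 3
T: 1 + (0.54×3 + 0.33×3 + 0.13×2) = 3.87
U: 1 + (0.7×1 + 0.3×3) = 2.6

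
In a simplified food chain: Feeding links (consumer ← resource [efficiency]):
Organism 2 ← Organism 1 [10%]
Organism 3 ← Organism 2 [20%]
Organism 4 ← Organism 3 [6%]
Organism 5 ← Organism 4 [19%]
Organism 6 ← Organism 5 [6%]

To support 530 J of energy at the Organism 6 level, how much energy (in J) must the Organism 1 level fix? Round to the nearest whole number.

Cumulative transfer efficiency: 0.1 × 0.2 × 0.06 × 0.19 × 0.06 = 0.00001368
Organism 1 energy = 530 / 0.00001368 = 38742690 J

38742690 J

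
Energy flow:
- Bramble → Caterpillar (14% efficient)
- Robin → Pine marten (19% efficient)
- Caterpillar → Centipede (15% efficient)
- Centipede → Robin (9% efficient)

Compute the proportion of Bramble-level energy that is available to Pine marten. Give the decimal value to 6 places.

0.000359

Product of link efficiencies: 0.14 × 0.15 × 0.09 × 0.19 = 0.0003591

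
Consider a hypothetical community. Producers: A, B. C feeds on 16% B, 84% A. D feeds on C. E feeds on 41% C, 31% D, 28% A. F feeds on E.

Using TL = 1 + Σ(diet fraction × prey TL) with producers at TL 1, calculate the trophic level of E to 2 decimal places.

3.03

C: 1 + (0.16×1 + 0.84×1) = 2
D: 1 + 2 = 3
E: 1 + (0.41×2 + 0.31×3 + 0.28×1) = 3.03
F: 1 + 3.03 = 4.03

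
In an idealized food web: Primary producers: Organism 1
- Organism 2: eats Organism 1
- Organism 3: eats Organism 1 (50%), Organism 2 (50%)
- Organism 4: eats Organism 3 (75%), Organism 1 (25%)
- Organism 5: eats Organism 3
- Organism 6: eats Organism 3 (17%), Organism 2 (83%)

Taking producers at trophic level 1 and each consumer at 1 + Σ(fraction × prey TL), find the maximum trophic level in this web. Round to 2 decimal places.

3.50

Organism 2: 1 + 1 = 2
Organism 3: 1 + (0.5×1 + 0.5×2) = 2.5
Organism 4: 1 + (0.75×2.5 + 0.25×1) = 3.125
Organism 5: 1 + 2.5 = 3.5
Organism 6: 1 + (0.17×2.5 + 0.83×2) = 3.085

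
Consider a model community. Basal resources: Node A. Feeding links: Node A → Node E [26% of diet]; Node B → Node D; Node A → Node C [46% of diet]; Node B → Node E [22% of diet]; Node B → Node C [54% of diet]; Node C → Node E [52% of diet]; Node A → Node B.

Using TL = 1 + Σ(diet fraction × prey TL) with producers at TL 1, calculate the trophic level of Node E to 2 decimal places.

3.02

Node B: 1 + 1 = 2
Node C: 1 + (0.54×2 + 0.46×1) = 2.54
Node D: 1 + 2 = 3
Node E: 1 + (0.22×2 + 0.52×2.54 + 0.26×1) = 3.0208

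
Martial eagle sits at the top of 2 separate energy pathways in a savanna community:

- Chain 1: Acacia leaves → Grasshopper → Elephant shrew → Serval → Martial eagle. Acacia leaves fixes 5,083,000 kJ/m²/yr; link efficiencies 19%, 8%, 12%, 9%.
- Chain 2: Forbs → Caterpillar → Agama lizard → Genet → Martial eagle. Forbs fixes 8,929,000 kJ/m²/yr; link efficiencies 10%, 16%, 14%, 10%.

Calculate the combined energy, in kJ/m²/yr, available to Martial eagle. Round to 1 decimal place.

Chain 1: 5083000 × 0.19 × 0.08 × 0.12 × 0.09 = 834.42528 kJ/m²/yr
Chain 2: 8929000 × 0.1 × 0.16 × 0.14 × 0.1 = 2000.096 kJ/m²/yr
Total at Martial eagle: 834.42528 + 2000.096 = 2834.52128 kJ/m²/yr

2834.5 kJ/m²/yr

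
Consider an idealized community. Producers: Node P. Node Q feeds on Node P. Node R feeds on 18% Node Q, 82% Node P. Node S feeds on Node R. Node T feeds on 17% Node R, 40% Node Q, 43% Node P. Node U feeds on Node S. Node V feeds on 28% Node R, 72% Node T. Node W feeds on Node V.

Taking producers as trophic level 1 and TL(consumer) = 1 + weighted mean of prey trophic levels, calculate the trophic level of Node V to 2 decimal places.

Node Q: 1 + 1 = 2
Node R: 1 + (0.18×2 + 0.82×1) = 2.18
Node S: 1 + 2.18 = 3.18
Node T: 1 + (0.17×2.18 + 0.4×2 + 0.43×1) = 2.6006
Node U: 1 + 3.18 = 4.18
Node V: 1 + (0.28×2.18 + 0.72×2.6006) = 3.482832
Node W: 1 + 3.482832 = 4.482832

3.48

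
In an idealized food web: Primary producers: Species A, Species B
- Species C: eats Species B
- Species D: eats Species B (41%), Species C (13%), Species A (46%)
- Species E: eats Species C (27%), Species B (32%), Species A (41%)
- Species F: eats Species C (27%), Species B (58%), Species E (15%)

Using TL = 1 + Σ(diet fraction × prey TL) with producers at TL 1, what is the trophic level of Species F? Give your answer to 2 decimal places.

Species C: 1 + 1 = 2
Species D: 1 + (0.41×1 + 0.13×2 + 0.46×1) = 2.13
Species E: 1 + (0.27×2 + 0.32×1 + 0.41×1) = 2.27
Species F: 1 + (0.27×2 + 0.58×1 + 0.15×2.27) = 2.4605

2.46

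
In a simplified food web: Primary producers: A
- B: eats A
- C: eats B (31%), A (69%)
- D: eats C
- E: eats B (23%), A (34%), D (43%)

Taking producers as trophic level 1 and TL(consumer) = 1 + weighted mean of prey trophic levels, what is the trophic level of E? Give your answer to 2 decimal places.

3.22

B: 1 + 1 = 2
C: 1 + (0.31×2 + 0.69×1) = 2.31
D: 1 + 2.31 = 3.31
E: 1 + (0.23×2 + 0.34×1 + 0.43×3.31) = 3.2233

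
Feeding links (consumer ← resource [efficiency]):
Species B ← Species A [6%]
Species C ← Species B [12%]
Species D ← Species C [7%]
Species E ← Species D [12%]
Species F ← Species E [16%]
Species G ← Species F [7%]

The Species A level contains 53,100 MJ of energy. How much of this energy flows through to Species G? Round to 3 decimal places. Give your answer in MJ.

0.036 MJ

Species B: 53100 × 0.06 = 3186 MJ
Species C: 3186 × 0.12 = 382.32 MJ
Species D: 382.32 × 0.07 = 26.7624 MJ
Species E: 26.7624 × 0.12 = 3.211488 MJ
Species F: 3.211488 × 0.16 = 0.51383808 MJ
Species G: 0.51383808 × 0.07 = 0.0359686656 MJ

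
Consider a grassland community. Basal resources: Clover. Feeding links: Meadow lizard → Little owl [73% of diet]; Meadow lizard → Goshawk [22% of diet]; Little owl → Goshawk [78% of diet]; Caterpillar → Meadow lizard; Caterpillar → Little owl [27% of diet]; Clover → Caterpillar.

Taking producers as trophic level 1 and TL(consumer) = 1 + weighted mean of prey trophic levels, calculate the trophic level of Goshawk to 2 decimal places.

4.57

Caterpillar: 1 + 1 = 2
Meadow lizard: 1 + 2 = 3
Little owl: 1 + (0.73×3 + 0.27×2) = 3.73
Goshawk: 1 + (0.78×3.73 + 0.22×3) = 4.5694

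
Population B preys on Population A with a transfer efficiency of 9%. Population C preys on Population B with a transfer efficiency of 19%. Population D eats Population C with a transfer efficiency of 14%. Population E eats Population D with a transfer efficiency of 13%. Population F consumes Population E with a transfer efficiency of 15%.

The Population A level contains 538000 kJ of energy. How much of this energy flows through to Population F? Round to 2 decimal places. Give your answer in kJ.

25.12 kJ

Population B: 538000 × 0.09 = 48420 kJ
Population C: 48420 × 0.19 = 9199.8 kJ
Population D: 9199.8 × 0.14 = 1287.972 kJ
Population E: 1287.972 × 0.13 = 167.43636 kJ
Population F: 167.43636 × 0.15 = 25.115454 kJ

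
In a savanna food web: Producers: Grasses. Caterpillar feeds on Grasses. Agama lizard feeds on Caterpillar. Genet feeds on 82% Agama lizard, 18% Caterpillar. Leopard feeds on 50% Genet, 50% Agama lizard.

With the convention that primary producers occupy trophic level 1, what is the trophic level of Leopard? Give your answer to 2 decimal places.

Caterpillar: 1 + 1 = 2
Agama lizard: 1 + 2 = 3
Genet: 1 + (0.82×3 + 0.18×2) = 3.82
Leopard: 1 + (0.5×3.82 + 0.5×3) = 4.41

4.41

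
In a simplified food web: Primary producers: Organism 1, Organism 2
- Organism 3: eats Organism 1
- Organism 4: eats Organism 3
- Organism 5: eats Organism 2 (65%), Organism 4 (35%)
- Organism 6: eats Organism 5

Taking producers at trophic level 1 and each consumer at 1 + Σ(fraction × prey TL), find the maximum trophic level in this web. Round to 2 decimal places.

3.70

Organism 3: 1 + 1 = 2
Organism 4: 1 + 2 = 3
Organism 5: 1 + (0.65×1 + 0.35×3) = 2.7
Organism 6: 1 + 2.7 = 3.7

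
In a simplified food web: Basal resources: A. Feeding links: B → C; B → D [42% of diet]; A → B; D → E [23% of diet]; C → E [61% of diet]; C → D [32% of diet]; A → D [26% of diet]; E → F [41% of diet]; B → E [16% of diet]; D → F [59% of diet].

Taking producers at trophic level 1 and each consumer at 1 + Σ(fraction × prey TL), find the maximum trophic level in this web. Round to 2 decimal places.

B: 1 + 1 = 2
C: 1 + 2 = 3
D: 1 + (0.42×2 + 0.26×1 + 0.32×3) = 3.06
E: 1 + (0.23×3.06 + 0.61×3 + 0.16×2) = 3.8538
F: 1 + (0.59×3.06 + 0.41×3.8538) = 4.385458

4.39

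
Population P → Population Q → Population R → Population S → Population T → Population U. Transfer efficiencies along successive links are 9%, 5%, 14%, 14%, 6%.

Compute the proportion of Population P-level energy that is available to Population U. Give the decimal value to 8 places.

0.00000529

Product of link efficiencies: 0.09 × 0.05 × 0.14 × 0.14 × 0.06 = 0.000005292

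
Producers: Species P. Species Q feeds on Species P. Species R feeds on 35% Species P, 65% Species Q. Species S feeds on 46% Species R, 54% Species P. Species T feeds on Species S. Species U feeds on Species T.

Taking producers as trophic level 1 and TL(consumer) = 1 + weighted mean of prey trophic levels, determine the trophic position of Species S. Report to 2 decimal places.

2.76

Species Q: 1 + 1 = 2
Species R: 1 + (0.35×1 + 0.65×2) = 2.65
Species S: 1 + (0.46×2.65 + 0.54×1) = 2.759
Species T: 1 + 2.759 = 3.759
Species U: 1 + 3.759 = 4.759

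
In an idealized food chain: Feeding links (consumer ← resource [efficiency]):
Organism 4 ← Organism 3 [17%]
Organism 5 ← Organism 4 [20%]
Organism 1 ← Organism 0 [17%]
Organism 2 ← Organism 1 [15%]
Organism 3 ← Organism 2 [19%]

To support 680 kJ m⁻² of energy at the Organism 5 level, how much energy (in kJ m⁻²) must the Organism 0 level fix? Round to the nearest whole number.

4127967 kJ m⁻²

Cumulative transfer efficiency: 0.17 × 0.15 × 0.19 × 0.17 × 0.2 = 0.00016473
Organism 0 energy = 680 / 0.00016473 = 4127967 kJ m⁻²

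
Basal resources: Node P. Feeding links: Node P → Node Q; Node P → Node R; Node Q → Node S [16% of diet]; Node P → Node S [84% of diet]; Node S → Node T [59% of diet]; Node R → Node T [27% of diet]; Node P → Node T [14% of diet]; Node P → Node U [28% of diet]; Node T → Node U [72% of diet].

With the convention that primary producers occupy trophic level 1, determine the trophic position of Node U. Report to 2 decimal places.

3.41

Node Q: 1 + 1 = 2
Node R: 1 + 1 = 2
Node S: 1 + (0.16×2 + 0.84×1) = 2.16
Node T: 1 + (0.59×2.16 + 0.27×2 + 0.14×1) = 2.9544
Node U: 1 + (0.28×1 + 0.72×2.9544) = 3.407168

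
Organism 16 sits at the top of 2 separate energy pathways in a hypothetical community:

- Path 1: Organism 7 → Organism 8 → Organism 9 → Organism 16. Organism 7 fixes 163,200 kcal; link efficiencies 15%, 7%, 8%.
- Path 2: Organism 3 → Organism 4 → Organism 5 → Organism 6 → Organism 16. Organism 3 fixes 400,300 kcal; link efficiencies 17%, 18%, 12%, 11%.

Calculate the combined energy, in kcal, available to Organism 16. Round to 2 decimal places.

Path 1: 163200 × 0.15 × 0.07 × 0.08 = 137.088 kcal
Path 2: 400300 × 0.17 × 0.18 × 0.12 × 0.11 = 161.689176 kcal
Total at Organism 16: 137.088 + 161.689176 = 298.777176 kcal

298.78 kcal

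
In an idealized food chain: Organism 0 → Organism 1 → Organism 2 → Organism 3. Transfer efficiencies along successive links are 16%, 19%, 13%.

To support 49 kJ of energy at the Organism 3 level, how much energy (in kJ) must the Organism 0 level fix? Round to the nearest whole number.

12399 kJ

Cumulative transfer efficiency: 0.16 × 0.19 × 0.13 = 0.003952
Organism 0 energy = 49 / 0.003952 = 12399 kJ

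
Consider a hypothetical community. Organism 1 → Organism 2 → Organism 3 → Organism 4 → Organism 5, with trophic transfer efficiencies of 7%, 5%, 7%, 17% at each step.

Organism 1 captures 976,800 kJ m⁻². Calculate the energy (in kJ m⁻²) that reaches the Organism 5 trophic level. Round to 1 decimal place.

Organism 2: 976800 × 0.07 = 68376 kJ m⁻²
Organism 3: 68376 × 0.05 = 3418.8 kJ m⁻²
Organism 4: 3418.8 × 0.07 = 239.316 kJ m⁻²
Organism 5: 239.316 × 0.17 = 40.68372 kJ m⁻²

40.7 kJ m⁻²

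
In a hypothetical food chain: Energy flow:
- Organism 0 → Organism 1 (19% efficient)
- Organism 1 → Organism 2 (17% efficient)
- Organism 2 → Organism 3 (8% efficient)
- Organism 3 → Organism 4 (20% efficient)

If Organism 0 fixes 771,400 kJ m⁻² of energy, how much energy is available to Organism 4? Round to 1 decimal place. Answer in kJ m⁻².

398.7 kJ m⁻²

Organism 1: 771400 × 0.19 = 146566 kJ m⁻²
Organism 2: 146566 × 0.17 = 24916.22 kJ m⁻²
Organism 3: 24916.22 × 0.08 = 1993.2976 kJ m⁻²
Organism 4: 1993.2976 × 0.2 = 398.65952 kJ m⁻²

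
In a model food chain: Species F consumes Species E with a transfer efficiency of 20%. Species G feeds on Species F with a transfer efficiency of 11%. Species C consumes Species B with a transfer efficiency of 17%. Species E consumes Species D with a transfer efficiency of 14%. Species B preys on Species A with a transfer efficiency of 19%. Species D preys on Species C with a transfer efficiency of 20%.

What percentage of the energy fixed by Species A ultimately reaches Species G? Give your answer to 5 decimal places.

Product of link efficiencies: 0.19 × 0.17 × 0.2 × 0.14 × 0.2 × 0.11 = 0.0000198968
As a percentage: 0.0000198968 × 100 = 0.00199%

0.00199%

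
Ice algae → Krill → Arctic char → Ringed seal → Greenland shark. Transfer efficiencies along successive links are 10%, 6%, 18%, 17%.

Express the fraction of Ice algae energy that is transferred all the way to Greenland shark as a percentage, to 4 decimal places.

0.0184%

Product of link efficiencies: 0.1 × 0.06 × 0.18 × 0.17 = 0.0001836
As a percentage: 0.0001836 × 100 = 0.0184%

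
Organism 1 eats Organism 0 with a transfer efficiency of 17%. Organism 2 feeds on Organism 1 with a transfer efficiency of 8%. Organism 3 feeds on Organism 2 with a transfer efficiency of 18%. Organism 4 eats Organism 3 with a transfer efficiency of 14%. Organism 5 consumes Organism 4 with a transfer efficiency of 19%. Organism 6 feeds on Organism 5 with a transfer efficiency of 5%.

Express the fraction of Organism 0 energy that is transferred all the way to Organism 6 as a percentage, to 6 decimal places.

0.000326%

Product of link efficiencies: 0.17 × 0.08 × 0.18 × 0.14 × 0.19 × 0.05 = 0.00000325584
As a percentage: 0.00000325584 × 100 = 0.000326%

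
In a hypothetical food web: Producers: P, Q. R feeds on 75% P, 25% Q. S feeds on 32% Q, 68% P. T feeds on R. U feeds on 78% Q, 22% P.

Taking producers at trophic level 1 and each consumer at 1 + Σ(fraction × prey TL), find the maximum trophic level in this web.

3

R: 1 + (0.75×1 + 0.25×1) = 2
S: 1 + (0.32×1 + 0.68×1) = 2
T: 1 + 2 = 3
U: 1 + (0.78×1 + 0.22×1) = 2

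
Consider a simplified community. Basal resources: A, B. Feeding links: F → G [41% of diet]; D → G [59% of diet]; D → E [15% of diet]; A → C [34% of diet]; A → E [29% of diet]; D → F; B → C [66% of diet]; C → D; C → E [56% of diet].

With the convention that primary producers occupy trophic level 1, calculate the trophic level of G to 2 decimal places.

C: 1 + (0.66×1 + 0.34×1) = 2
D: 1 + 2 = 3
E: 1 + (0.56×2 + 0.29×1 + 0.15×3) = 2.86
F: 1 + 3 = 4
G: 1 + (0.59×3 + 0.41×4) = 4.41

4.41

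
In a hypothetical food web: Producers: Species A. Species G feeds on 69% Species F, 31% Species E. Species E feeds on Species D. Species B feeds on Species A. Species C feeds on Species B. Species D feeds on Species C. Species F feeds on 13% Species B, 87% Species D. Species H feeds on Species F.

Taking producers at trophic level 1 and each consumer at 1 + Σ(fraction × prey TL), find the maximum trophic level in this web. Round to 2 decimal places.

5.82

Species B: 1 + 1 = 2
Species C: 1 + 2 = 3
Species D: 1 + 3 = 4
Species E: 1 + 4 = 5
Species F: 1 + (0.13×2 + 0.87×4) = 4.74
Species G: 1 + (0.69×4.74 + 0.31×5) = 5.8206
Species H: 1 + 4.74 = 5.74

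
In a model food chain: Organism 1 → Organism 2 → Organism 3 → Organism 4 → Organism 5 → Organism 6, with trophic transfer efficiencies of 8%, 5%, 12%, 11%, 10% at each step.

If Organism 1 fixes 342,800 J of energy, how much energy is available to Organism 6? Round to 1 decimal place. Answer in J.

1.8 J

Organism 2: 342800 × 0.08 = 27424 J
Organism 3: 27424 × 0.05 = 1371.2 J
Organism 4: 1371.2 × 0.12 = 164.544 J
Organism 5: 164.544 × 0.11 = 18.09984 J
Organism 6: 18.09984 × 0.1 = 1.809984 J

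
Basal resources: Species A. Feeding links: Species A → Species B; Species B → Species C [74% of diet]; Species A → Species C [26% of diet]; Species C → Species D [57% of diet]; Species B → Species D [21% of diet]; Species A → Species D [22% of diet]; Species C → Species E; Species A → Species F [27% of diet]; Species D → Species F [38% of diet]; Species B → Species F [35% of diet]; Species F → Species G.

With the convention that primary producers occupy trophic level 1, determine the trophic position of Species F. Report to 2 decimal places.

3.19

Species B: 1 + 1 = 2
Species C: 1 + (0.74×2 + 0.26×1) = 2.74
Species D: 1 + (0.57×2.74 + 0.21×2 + 0.22×1) = 3.2018
Species E: 1 + 2.74 = 3.74
Species F: 1 + (0.27×1 + 0.38×3.2018 + 0.35×2) = 3.186684
Species G: 1 + 3.186684 = 4.186684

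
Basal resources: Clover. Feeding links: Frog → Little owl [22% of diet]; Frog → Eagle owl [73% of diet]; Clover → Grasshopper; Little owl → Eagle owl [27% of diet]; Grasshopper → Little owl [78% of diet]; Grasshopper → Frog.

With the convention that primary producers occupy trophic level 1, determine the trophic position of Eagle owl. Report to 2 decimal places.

Grasshopper: 1 + 1 = 2
Frog: 1 + 2 = 3
Little owl: 1 + (0.22×3 + 0.78×2) = 3.22
Eagle owl: 1 + (0.27×3.22 + 0.73×3) = 4.0594

4.06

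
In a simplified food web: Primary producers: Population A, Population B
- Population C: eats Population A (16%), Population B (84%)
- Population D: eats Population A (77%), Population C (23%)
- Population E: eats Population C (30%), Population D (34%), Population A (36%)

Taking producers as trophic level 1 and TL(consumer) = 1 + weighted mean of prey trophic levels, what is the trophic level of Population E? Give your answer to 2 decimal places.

2.72

Population C: 1 + (0.16×1 + 0.84×1) = 2
Population D: 1 + (0.77×1 + 0.23×2) = 2.23
Population E: 1 + (0.3×2 + 0.34×2.23 + 0.36×1) = 2.7182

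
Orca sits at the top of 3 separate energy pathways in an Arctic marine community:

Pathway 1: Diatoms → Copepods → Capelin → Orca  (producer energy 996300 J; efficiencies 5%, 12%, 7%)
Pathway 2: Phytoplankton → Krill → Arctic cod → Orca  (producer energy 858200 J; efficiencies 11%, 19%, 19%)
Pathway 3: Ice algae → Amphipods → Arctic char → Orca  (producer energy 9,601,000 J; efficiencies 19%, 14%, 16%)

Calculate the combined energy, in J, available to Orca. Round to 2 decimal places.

Pathway 1: 996300 × 0.05 × 0.12 × 0.07 = 418.446 J
Pathway 2: 858200 × 0.11 × 0.19 × 0.19 = 3407.9122 J
Pathway 3: 9601000 × 0.19 × 0.14 × 0.16 = 40861.856 J
Total at Orca: 418.446 + 3407.9122 + 40861.856 = 44688.2142 J

44688.21 J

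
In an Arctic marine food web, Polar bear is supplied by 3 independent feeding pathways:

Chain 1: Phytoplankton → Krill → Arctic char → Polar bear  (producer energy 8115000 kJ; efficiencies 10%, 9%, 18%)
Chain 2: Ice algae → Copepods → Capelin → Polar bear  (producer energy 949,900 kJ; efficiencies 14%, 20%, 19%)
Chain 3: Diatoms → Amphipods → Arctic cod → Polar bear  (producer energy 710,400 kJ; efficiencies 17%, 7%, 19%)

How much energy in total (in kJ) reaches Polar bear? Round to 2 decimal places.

Chain 1: 8115000 × 0.1 × 0.09 × 0.18 = 13146.3 kJ
Chain 2: 949900 × 0.14 × 0.2 × 0.19 = 5053.468 kJ
Chain 3: 710400 × 0.17 × 0.07 × 0.19 = 1606.2144 kJ
Total at Polar bear: 13146.3 + 5053.468 + 1606.2144 = 19805.9824 kJ

19805.98 kJ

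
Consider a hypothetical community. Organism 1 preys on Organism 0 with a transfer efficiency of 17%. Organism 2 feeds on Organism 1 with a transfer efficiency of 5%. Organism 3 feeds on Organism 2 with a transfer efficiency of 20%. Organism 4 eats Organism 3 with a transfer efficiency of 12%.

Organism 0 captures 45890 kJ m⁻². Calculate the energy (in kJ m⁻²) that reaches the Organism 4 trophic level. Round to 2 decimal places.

9.36 kJ m⁻²

Organism 1: 45890 × 0.17 = 7801.3 kJ m⁻²
Organism 2: 7801.3 × 0.05 = 390.065 kJ m⁻²
Organism 3: 390.065 × 0.2 = 78.013 kJ m⁻²
Organism 4: 78.013 × 0.12 = 9.36156 kJ m⁻²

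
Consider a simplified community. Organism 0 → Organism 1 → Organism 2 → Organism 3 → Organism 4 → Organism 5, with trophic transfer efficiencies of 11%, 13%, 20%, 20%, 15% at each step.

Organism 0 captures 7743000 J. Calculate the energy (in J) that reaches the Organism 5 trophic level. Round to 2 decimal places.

664.35 J

Organism 1: 7743000 × 0.11 = 851730 J
Organism 2: 851730 × 0.13 = 110724.9 J
Organism 3: 110724.9 × 0.2 = 22144.98 J
Organism 4: 22144.98 × 0.2 = 4428.996 J
Organism 5: 4428.996 × 0.15 = 664.3494 J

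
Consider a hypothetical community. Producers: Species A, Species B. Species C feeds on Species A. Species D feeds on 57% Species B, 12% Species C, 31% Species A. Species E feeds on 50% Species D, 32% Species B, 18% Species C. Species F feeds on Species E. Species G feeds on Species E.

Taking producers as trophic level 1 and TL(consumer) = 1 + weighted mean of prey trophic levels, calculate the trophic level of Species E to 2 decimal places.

Species C: 1 + 1 = 2
Species D: 1 + (0.57×1 + 0.12×2 + 0.31×1) = 2.12
Species E: 1 + (0.5×2.12 + 0.32×1 + 0.18×2) = 2.74
Species F: 1 + 2.74 = 3.74
Species G: 1 + 2.74 = 3.74

2.74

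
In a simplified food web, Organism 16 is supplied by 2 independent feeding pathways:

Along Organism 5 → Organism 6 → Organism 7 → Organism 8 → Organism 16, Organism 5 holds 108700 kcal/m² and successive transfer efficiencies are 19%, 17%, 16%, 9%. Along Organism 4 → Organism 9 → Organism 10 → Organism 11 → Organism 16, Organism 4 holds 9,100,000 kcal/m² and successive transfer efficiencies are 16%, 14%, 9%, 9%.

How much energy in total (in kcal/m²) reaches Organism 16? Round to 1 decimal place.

1701.7 kcal/m²

Via Organism 5: 108700 × 0.19 × 0.17 × 0.16 × 0.09 = 50.558544 kcal/m²
Via Organism 4: 9100000 × 0.16 × 0.14 × 0.09 × 0.09 = 1651.104 kcal/m²
Total at Organism 16: 50.558544 + 1651.104 = 1701.662544 kcal/m²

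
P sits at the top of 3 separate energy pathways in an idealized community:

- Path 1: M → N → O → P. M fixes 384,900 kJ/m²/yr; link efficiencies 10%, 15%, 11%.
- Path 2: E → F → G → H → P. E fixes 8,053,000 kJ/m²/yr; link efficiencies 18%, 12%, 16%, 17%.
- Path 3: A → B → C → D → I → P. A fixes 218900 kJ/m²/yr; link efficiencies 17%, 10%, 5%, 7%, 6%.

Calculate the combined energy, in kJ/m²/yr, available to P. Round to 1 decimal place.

5367.2 kJ/m²/yr

Path 1: 384900 × 0.1 × 0.15 × 0.11 = 635.085 kJ/m²/yr
Path 2: 8053000 × 0.18 × 0.12 × 0.16 × 0.17 = 4731.29856 kJ/m²/yr
Path 3: 218900 × 0.17 × 0.1 × 0.05 × 0.07 × 0.06 = 0.781473 kJ/m²/yr
Total at P: 635.085 + 4731.29856 + 0.781473 = 5367.165033 kJ/m²/yr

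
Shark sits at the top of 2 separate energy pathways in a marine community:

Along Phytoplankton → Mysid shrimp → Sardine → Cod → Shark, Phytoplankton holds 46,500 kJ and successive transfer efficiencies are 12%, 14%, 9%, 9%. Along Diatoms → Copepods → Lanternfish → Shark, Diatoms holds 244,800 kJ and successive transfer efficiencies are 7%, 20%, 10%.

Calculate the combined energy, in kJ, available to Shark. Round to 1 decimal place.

349.0 kJ

Via Phytoplankton: 46500 × 0.12 × 0.14 × 0.09 × 0.09 = 6.32772 kJ
Via Diatoms: 244800 × 0.07 × 0.2 × 0.1 = 342.72 kJ
Total at Shark: 6.32772 + 342.72 = 349.04772 kJ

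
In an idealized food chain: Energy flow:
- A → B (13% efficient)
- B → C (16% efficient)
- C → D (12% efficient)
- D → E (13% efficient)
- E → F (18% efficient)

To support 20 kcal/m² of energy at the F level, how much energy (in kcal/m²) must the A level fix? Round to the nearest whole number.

342428 kcal/m²

Cumulative transfer efficiency: 0.13 × 0.16 × 0.12 × 0.13 × 0.18 = 0.0000584064
A energy = 20 / 0.0000584064 = 342428 kcal/m²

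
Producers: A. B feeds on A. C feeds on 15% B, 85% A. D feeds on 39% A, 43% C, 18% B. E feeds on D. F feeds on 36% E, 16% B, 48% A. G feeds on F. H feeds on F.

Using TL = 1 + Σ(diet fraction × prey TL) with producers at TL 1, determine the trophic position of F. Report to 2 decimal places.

3.12

B: 1 + 1 = 2
C: 1 + (0.15×2 + 0.85×1) = 2.15
D: 1 + (0.39×1 + 0.43×2.15 + 0.18×2) = 2.6745
E: 1 + 2.6745 = 3.6745
F: 1 + (0.36×3.6745 + 0.16×2 + 0.48×1) = 3.12282
G: 1 + 3.12282 = 4.12282
H: 1 + 3.12282 = 4.12282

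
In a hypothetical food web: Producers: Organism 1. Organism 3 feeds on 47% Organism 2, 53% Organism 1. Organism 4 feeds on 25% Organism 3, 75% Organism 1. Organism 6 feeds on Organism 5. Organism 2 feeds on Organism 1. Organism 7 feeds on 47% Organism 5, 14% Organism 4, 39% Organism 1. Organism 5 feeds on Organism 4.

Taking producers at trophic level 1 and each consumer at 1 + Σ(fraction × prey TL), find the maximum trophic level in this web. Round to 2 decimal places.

Organism 2: 1 + 1 = 2
Organism 3: 1 + (0.47×2 + 0.53×1) = 2.47
Organism 4: 1 + (0.25×2.47 + 0.75×1) = 2.3675
Organism 5: 1 + 2.3675 = 3.3675
Organism 6: 1 + 3.3675 = 4.3675
Organism 7: 1 + (0.47×3.3675 + 0.14×2.3675 + 0.39×1) = 3.304175

4.37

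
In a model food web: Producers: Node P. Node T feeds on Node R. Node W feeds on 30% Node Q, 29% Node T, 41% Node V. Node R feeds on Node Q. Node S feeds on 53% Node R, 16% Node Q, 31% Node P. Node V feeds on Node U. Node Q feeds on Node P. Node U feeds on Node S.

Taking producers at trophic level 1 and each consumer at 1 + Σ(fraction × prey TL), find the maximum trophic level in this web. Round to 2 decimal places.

Node Q: 1 + 1 = 2
Node R: 1 + 2 = 3
Node S: 1 + (0.53×3 + 0.16×2 + 0.31×1) = 3.22
Node T: 1 + 3 = 4
Node U: 1 + 3.22 = 4.22
Node V: 1 + 4.22 = 5.22
Node W: 1 + (0.3×2 + 0.29×4 + 0.41×5.22) = 4.9002

5.22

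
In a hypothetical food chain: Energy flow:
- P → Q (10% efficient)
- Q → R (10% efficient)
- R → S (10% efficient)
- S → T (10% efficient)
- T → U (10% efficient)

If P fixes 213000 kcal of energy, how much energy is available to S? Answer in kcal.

Q: 213000 × 0.1 = 21300 kcal
R: 21300 × 0.1 = 2130 kcal
S: 2130 × 0.1 = 213 kcal

213 kcal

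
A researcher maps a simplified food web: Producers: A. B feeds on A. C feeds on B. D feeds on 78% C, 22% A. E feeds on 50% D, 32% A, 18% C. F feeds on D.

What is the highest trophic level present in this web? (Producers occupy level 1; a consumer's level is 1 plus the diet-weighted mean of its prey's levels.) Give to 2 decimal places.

4.56

B: 1 + 1 = 2
C: 1 + 2 = 3
D: 1 + (0.78×3 + 0.22×1) = 3.56
E: 1 + (0.5×3.56 + 0.32×1 + 0.18×3) = 3.64
F: 1 + 3.56 = 4.56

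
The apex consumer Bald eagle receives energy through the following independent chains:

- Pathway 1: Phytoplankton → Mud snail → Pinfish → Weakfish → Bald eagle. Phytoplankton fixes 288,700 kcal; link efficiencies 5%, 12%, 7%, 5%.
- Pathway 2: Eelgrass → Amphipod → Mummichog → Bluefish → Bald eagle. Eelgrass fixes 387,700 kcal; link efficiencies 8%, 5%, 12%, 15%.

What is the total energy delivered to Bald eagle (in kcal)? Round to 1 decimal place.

34.0 kcal

Pathway 1: 288700 × 0.05 × 0.12 × 0.07 × 0.05 = 6.0627 kcal
Pathway 2: 387700 × 0.08 × 0.05 × 0.12 × 0.15 = 27.9144 kcal
Total at Bald eagle: 6.0627 + 27.9144 = 33.9771 kcal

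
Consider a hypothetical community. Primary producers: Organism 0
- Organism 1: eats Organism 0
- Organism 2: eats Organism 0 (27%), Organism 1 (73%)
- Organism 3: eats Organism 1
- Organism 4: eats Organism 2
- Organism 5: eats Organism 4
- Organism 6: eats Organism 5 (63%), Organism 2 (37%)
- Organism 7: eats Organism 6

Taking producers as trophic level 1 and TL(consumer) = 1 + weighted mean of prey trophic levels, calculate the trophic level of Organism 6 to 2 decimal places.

Organism 1: 1 + 1 = 2
Organism 2: 1 + (0.27×1 + 0.73×2) = 2.73
Organism 3: 1 + 2 = 3
Organism 4: 1 + 2.73 = 3.73
Organism 5: 1 + 3.73 = 4.73
Organism 6: 1 + (0.63×4.73 + 0.37×2.73) = 4.99
Organism 7: 1 + 4.99 = 5.99

4.99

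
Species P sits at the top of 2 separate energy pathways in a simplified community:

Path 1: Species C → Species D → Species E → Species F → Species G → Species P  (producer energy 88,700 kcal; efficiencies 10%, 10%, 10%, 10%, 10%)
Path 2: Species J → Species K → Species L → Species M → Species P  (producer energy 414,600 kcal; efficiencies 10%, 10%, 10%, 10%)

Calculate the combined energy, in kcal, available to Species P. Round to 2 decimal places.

Path 1: 88700 × 0.1 × 0.1 × 0.1 × 0.1 × 0.1 = 0.887 kcal
Path 2: 414600 × 0.1 × 0.1 × 0.1 × 0.1 = 41.46 kcal
Total at Species P: 0.887 + 41.46 = 42.347 kcal

42.35 kcal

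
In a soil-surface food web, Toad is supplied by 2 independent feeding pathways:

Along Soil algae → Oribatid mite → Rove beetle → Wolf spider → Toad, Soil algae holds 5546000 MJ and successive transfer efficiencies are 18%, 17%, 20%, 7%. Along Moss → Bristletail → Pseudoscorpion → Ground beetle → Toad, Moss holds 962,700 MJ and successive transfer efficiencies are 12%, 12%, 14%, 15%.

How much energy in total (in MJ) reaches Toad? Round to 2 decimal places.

Via Soil algae: 5546000 × 0.18 × 0.17 × 0.2 × 0.07 = 2375.9064 MJ
Via Moss: 962700 × 0.12 × 0.12 × 0.14 × 0.15 = 291.12048 MJ
Total at Toad: 2375.9064 + 291.12048 = 2667.02688 MJ

2667.03 MJ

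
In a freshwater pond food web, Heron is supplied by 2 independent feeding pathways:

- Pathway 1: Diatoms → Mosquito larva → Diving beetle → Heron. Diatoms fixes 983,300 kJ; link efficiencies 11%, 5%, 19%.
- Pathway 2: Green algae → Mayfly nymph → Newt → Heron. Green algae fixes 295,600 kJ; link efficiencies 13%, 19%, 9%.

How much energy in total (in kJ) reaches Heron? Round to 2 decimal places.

Pathway 1: 983300 × 0.11 × 0.05 × 0.19 = 1027.5485 kJ
Pathway 2: 295600 × 0.13 × 0.19 × 0.09 = 657.1188 kJ
Total at Heron: 1027.5485 + 657.1188 = 1684.6673 kJ

1684.67 kJ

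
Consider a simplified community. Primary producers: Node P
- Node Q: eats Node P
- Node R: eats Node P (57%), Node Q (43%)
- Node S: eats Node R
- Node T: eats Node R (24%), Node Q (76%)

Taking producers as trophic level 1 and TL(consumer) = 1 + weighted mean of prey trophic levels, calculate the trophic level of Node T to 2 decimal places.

3.10

Node Q: 1 + 1 = 2
Node R: 1 + (0.57×1 + 0.43×2) = 2.43
Node S: 1 + 2.43 = 3.43
Node T: 1 + (0.24×2.43 + 0.76×2) = 3.1032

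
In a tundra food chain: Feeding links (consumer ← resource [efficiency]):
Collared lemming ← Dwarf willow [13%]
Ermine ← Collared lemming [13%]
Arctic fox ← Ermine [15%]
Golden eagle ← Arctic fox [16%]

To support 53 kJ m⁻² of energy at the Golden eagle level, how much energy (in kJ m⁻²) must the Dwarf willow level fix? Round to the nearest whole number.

Cumulative transfer efficiency: 0.13 × 0.13 × 0.15 × 0.16 = 0.0004056
Dwarf willow energy = 53 / 0.0004056 = 130671 kJ m⁻²

130671 kJ m⁻²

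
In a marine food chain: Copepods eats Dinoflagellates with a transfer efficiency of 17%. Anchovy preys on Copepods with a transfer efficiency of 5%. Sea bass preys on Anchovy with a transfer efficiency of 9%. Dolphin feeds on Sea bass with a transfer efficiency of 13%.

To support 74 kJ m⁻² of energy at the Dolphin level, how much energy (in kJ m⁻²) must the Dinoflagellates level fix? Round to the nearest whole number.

744093 kJ m⁻²

Cumulative transfer efficiency: 0.17 × 0.05 × 0.09 × 0.13 = 0.00009945
Dinoflagellates energy = 74 / 0.00009945 = 744093 kJ m⁻²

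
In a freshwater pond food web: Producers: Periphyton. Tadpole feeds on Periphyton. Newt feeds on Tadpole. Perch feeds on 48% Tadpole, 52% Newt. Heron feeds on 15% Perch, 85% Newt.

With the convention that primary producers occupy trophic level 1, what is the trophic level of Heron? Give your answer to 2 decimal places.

4.08

Tadpole: 1 + 1 = 2
Newt: 1 + 2 = 3
Perch: 1 + (0.48×2 + 0.52×3) = 3.52
Heron: 1 + (0.15×3.52 + 0.85×3) = 4.078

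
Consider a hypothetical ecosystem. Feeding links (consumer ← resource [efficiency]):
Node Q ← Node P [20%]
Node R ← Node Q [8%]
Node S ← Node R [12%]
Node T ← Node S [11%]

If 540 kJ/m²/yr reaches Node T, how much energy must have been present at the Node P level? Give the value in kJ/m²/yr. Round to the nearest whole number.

Cumulative transfer efficiency: 0.2 × 0.08 × 0.12 × 0.11 = 0.0002112
Node P energy = 540 / 0.0002112 = 2556818 kJ/m²/yr

2556818 kJ/m²/yr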